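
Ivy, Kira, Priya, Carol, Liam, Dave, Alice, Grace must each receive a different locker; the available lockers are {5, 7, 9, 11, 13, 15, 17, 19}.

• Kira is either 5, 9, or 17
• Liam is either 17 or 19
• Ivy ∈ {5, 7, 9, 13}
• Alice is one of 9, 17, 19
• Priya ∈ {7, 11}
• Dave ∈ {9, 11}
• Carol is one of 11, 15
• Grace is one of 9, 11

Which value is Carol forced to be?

The 8 variables together cover exactly {5, 7, 9, 11, 13, 15, 17, 19} — 8 values for 8 variables — and 13 appears only in Ivy's list, so Ivy = 13.
The 7 still-open variables together cover exactly {5, 7, 9, 11, 15, 17, 19} — 7 values for 7 variables — and 5 appears only in Kira's list, so Kira = 5.
The 6 still-open variables draw from only 6 values {7, 9, 11, 15, 17, 19}, so each is used; only Priya can be 7, hence Priya = 7.
Among the 5 still-open variables, 15 fits only Carol (and all 5 values in {9, 11, 15, 17, 19} must be used), so Carol = 15.

15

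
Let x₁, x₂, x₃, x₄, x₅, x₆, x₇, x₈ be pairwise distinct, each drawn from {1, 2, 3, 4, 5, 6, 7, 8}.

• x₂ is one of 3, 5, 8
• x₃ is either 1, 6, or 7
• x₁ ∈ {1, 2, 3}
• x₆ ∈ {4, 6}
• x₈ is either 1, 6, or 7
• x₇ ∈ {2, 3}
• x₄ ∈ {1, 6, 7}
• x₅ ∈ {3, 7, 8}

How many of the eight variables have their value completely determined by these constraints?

3

Among the 8 variables, 4 fits only x₆ (and all 8 values in {1, 2, 3, 4, 5, 6, 7, 8} must be used), so x₆ = 4.
The 7 still-open variables together cover exactly {1, 2, 3, 5, 6, 7, 8} — 7 values for 7 variables — and 5 appears only in x₂'s list, so x₂ = 5.
The 6 still-open variables together cover exactly {1, 2, 3, 6, 7, 8} — 6 values for 6 variables — and 8 appears only in x₅'s list, so x₅ = 8.
The 3 variables x₃, x₄, x₈ are confined to {1, 6, 7}, which locks those values in; drop them from x₁.
Determined: x₂=5, x₅=8, x₆=4. The other variables each still have more than one consistent value. That makes 3.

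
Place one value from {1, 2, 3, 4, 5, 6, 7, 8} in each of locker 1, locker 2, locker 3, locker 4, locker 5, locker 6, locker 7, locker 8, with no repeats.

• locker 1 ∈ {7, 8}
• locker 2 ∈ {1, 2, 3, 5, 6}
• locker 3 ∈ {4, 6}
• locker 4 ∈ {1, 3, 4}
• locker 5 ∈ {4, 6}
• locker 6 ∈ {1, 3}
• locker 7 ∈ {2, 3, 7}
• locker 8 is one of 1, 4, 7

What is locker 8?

The 8 variables together cover exactly {1, 2, 3, 4, 5, 6, 7, 8} — 8 values for 8 variables — and 5 appears only in locker 2's list, so locker 2 = 5.
Among the 7 still-open variables, 2 fits only locker 7 (and all 7 values in {1, 2, 3, 4, 6, 7, 8} must be used), so locker 7 = 2.
The 6 still-open variables draw from only 6 values {1, 3, 4, 6, 7, 8}, so each is used; only locker 1 can be 8, hence locker 1 = 8.
The 5 still-open variables draw from only 5 values {1, 3, 4, 6, 7}, so each is used; only locker 8 can be 7, hence locker 8 = 7.

7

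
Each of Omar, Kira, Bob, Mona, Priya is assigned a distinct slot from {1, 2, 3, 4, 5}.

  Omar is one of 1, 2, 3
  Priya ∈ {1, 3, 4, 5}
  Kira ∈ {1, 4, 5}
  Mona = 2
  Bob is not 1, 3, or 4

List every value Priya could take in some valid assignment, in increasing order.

Mona has just one choice, so Mona = 2. So Omar, Bob can't be 2.
Bob's domain is down to {5}, so Bob = 5. So Kira, Priya can't be 5.
No further eliminations apply; Priya can still be any of 1, 3, 4.

1, 3, 4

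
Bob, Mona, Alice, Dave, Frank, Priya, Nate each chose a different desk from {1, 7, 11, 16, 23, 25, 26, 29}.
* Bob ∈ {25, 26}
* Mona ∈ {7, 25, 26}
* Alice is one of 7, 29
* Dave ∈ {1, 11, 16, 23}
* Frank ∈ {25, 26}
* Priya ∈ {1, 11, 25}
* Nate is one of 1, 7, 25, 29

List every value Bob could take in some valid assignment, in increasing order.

25, 26

Bob and Frank between them cover only {25, 26} — a naked pair. Remove those values from Mona, Priya, Nate.
That leaves Mona = 7. Remove 7 from Alice, Nate.
Alice must be 29 (only option left). Eliminate 29 elsewhere: Nate.
Nate has just one choice, so Nate = 1. Eliminate 1 elsewhere: Dave, Priya.
Priya has just one choice, so Priya = 11. Remove 11 from Dave.
No further eliminations apply; Bob can still be any of 25, 26.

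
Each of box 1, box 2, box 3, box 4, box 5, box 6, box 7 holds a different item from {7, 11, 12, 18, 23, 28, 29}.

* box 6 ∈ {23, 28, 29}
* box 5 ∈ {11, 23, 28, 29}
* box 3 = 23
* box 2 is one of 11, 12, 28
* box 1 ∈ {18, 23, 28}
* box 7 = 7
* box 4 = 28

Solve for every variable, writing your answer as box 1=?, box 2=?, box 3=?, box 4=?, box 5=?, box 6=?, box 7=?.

box 1=18, box 2=12, box 3=23, box 4=28, box 5=11, box 6=29, box 7=7

box 3 has just one choice, so box 3 = 23. Strike 23 from box 1, box 5, box 6.
box 4 must be 28 (only option left). Strike 28 from box 1, box 2, box 5, box 6.
That leaves box 6 = 29. Remove 29 from box 5.
box 7 has just one choice, so box 7 = 7.
That leaves box 1 = 18.
That leaves box 5 = 11. So box 2 can't be 11.
box 2's domain is down to {12}, so box 2 = 12.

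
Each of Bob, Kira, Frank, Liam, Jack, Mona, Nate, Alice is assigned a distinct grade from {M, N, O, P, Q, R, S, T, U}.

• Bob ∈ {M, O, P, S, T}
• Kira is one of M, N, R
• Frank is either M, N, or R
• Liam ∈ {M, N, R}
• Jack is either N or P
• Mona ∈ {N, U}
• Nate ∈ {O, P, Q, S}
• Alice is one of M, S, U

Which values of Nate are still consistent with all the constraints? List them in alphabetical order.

O, Q

Kira, Frank, Liam share exactly the 3 values {M, N, R}; by pigeonhole those values go to them, so strike M, N, R from Bob, Jack, Mona, Alice.
Jack must be P (only option left). Eliminate P elsewhere: Bob, Nate.
Mona must be U (only option left). Strike U from Alice.
That leaves Alice = S. So Bob, Nate can't be S.
No further eliminations apply; Nate can still be any of O, Q.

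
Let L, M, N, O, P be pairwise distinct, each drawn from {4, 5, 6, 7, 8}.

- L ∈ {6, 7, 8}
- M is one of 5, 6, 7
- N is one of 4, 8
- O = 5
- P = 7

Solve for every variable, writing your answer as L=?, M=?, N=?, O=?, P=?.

O has just one choice, so O = 5. Remove 5 from M.
P's domain is down to {7}, so P = 7. Remove 7 from L, M.
M's domain is down to {6}, so M = 6. Eliminate 6 elsewhere: L.
L has just one choice, so L = 8. So N can't be 8.
N's domain is down to {4}, so N = 4.

L=8, M=6, N=4, O=5, P=7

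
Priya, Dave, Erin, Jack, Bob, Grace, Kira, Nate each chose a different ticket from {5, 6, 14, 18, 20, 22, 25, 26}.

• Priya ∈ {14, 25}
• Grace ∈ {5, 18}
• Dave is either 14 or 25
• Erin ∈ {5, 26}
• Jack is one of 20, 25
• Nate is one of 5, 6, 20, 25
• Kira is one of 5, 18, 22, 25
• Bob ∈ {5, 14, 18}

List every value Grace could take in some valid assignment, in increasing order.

5, 18

The 8 variables draw from only 8 values {5, 6, 14, 18, 20, 22, 25, 26}, so each is used; only Nate can be 6, hence Nate = 6.
The 7 still-open variables together cover exactly {5, 14, 18, 20, 22, 25, 26} — 7 values for 7 variables — and 20 appears only in Jack's list, so Jack = 20.
The 6 still-open variables draw from only 6 values {5, 14, 18, 22, 25, 26}, so each is used; only Kira can be 22, hence Kira = 22.
Among the 5 still-open variables, 26 fits only Erin (and all 5 values in {5, 14, 18, 25, 26} must be used), so Erin = 26.
Priya and Dave share exactly the 2 values {14, 25}; by pigeonhole those values go to them, so strike 14, 25 from Bob.
No further eliminations apply; Grace can still be any of 5, 18.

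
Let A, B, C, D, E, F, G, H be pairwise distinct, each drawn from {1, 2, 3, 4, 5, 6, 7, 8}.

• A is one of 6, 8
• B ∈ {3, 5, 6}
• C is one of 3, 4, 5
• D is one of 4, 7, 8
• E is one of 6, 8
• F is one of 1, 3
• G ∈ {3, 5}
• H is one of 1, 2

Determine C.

4

The 8 variables together cover exactly {1, 2, 3, 4, 5, 6, 7, 8} — 8 values for 8 variables — and 2 appears only in H's list, so H = 2.
The 7 still-open variables together cover exactly {1, 3, 4, 5, 6, 7, 8} — 7 values for 7 variables — and 1 appears only in F's list, so F = 1.
The 6 still-open variables draw from only 6 values {3, 4, 5, 6, 7, 8}, so each is used; only D can be 7, hence D = 7.
Among the 5 still-open variables, 4 fits only C (and all 5 values in {3, 4, 5, 6, 8} must be used), so C = 4.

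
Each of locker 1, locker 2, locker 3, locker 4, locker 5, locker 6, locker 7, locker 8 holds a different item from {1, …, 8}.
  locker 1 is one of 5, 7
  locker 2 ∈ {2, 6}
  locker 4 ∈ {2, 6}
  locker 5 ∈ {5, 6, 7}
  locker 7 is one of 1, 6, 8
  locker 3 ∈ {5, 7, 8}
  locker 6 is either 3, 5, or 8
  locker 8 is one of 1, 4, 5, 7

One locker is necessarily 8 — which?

The 8 variables draw from only 8 values {1, 2, 3, 4, 5, 6, 7, 8}, so each is used; only locker 6 can be 3, hence locker 6 = 3.
Among the 7 still-open variables, 4 fits only locker 8 (and all 7 values in {1, 2, 4, 5, 6, 7, 8} must be used), so locker 8 = 4.
The 6 still-open variables draw from only 6 values {1, 2, 5, 6, 7, 8}, so each is used; only locker 7 can be 1, hence locker 7 = 1.
The 5 still-open variables together cover exactly {2, 5, 6, 7, 8} — 5 values for 5 variables — and 8 appears only in locker 3's list, so locker 3 = 8.

locker 3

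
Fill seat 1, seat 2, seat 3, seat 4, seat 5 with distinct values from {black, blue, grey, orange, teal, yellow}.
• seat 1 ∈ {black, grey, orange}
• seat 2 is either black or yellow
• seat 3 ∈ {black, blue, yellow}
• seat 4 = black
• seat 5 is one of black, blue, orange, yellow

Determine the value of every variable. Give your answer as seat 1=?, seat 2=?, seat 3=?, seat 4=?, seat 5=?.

seat 4's domain is down to {black}, so seat 4 = black. So seat 1, seat 2, seat 3, seat 5 can't be black.
seat 2 must be yellow (only option left). So seat 3, seat 5 can't be yellow.
seat 3's domain is down to {blue}, so seat 3 = blue. Eliminate blue elsewhere: seat 5.
seat 5 has just one choice, so seat 5 = orange. Remove orange from seat 1.
That leaves seat 1 = grey.

seat 1=grey, seat 2=yellow, seat 3=blue, seat 4=black, seat 5=orange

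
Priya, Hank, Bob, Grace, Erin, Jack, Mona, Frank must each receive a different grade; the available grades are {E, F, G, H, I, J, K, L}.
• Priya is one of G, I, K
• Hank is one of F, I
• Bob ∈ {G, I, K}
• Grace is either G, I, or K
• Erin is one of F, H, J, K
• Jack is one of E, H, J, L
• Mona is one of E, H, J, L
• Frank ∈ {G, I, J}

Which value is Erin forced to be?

H

Priya, Bob, Grace between them cover only {G, I, K} — a naked triple. Remove those values from Hank, Erin, Frank.
Hank has just one choice, so Hank = F. So Erin can't be F.
Frank must be J (only option left). Eliminate J elsewhere: Erin, Jack, Mona.
So Erin = H.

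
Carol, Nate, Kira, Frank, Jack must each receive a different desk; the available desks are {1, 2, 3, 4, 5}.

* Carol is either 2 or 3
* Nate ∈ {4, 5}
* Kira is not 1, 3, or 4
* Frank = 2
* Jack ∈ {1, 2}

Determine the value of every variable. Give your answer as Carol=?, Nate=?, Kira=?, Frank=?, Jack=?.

Frank must be 2 (only option left). Remove 2 from Carol, Kira, Jack.
Jack must be 1 (only option left).
That leaves Carol = 3.
Kira has just one choice, so Kira = 5. So Nate can't be 5.
Nate's domain is down to {4}, so Nate = 4.

Carol=3, Nate=4, Kira=5, Frank=2, Jack=1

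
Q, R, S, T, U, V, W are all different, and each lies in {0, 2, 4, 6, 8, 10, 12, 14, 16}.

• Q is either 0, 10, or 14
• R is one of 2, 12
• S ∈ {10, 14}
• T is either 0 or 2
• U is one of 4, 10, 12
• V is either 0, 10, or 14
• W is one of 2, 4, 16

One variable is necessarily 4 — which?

The 7 variables together cover exactly {0, 2, 4, 10, 12, 14, 16} — 7 values for 7 variables — and 16 appears only in W's list, so W = 16.
The 6 still-open variables draw from only 6 values {0, 2, 4, 10, 12, 14}, so each is used; only U can be 4, hence U = 4.

U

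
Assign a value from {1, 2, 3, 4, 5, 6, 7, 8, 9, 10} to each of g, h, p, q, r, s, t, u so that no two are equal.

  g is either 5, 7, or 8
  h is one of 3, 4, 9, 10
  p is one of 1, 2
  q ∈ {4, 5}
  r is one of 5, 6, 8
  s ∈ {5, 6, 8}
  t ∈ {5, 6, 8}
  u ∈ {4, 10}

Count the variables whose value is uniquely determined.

3

r, s, t share exactly the 3 values {5, 6, 8}; by pigeonhole those values go to them, so strike 5, 6, 8 from g, q.
g must be 7 (only option left).
q must be 4 (only option left). Strike 4 from h, u.
u must be 10 (only option left). Eliminate 10 elsewhere: h.
Determined: g=7, q=4, u=10. The other variables each still have more than one consistent value. That makes 3.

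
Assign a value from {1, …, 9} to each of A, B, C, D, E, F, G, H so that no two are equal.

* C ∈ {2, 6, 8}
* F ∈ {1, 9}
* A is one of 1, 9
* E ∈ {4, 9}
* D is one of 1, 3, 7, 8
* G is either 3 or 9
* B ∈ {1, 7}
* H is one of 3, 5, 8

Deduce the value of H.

The 2 variables A and F are confined to {1, 9}, which locks those values in; drop them from B, D, E, G.
That leaves B = 7. Remove 7 from D.
E must be 4 (only option left).
G's domain is down to {3}, so G = 3. So D, H can't be 3.
D must be 8 (only option left). So C, H can't be 8.
So H = 5.

5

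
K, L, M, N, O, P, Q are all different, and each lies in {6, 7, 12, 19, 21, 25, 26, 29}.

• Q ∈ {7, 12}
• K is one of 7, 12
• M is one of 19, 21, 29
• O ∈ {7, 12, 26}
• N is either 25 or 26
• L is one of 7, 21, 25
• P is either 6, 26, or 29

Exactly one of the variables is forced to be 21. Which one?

L

The 2 variables K and Q are confined to {7, 12}, which locks those values in; drop them from L, O.
O must be 26 (only option left). So N, P can't be 26.
N's domain is down to {25}, so N = 25. So L can't be 25.
So 21 goes to L.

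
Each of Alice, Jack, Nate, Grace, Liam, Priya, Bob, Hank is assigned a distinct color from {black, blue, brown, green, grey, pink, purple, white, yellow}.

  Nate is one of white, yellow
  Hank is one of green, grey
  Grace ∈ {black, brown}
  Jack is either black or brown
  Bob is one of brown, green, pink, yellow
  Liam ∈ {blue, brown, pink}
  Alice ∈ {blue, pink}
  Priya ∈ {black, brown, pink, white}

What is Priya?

Among the 8 variables, grey fits only Hank (and all 8 values in {black, blue, brown, green, grey, pink, white, yellow} must be used), so Hank = grey.
The 7 still-open variables together cover exactly {black, blue, brown, green, pink, white, yellow} — 7 values for 7 variables — and green appears only in Bob's list, so Bob = green.
The 6 still-open variables draw from only 6 values {black, blue, brown, pink, white, yellow}, so each is used; only Nate can be yellow, hence Nate = yellow.
The 5 still-open variables draw from only 5 values {black, blue, brown, pink, white}, so each is used; only Priya can be white, hence Priya = white.

white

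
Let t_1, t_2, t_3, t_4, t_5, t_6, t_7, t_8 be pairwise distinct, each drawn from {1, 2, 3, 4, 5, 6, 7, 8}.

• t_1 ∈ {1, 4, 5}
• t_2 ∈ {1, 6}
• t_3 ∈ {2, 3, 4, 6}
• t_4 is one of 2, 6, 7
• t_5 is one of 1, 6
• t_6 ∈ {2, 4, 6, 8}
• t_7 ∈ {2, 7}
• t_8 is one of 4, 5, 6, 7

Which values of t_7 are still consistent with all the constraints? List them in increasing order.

2, 7

The 8 variables draw from only 8 values {1, 2, 3, 4, 5, 6, 7, 8}, so each is used; only t_3 can be 3, hence t_3 = 3.
Among the 7 still-open variables, 8 fits only t_6 (and all 7 values in {1, 2, 4, 5, 6, 7, 8} must be used), so t_6 = 8.
t_2 and t_5 share exactly the 2 values {1, 6}; by pigeonhole those values go to them, so strike 1, 6 from t_1, t_4, t_8.
The 2 variables t_4 and t_7 are confined to {2, 7}, which locks those values in; drop them from t_8.
No further eliminations apply; t_7 can still be any of 2, 7.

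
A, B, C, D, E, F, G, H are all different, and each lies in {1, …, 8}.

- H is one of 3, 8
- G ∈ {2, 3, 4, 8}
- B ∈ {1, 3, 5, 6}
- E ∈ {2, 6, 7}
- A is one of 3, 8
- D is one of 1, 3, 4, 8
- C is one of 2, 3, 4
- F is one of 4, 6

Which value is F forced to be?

6

The 8 variables together cover exactly {1, 2, 3, 4, 5, 6, 7, 8} — 8 values for 8 variables — and 5 appears only in B's list, so B = 5.
The 7 still-open variables draw from only 7 values {1, 2, 3, 4, 6, 7, 8}, so each is used; only D can be 1, hence D = 1.
Among the 6 still-open variables, 7 fits only E (and all 6 values in {2, 3, 4, 6, 7, 8} must be used), so E = 7.
The 5 still-open variables together cover exactly {2, 3, 4, 6, 8} — 5 values for 5 variables — and 6 appears only in F's list, so F = 6.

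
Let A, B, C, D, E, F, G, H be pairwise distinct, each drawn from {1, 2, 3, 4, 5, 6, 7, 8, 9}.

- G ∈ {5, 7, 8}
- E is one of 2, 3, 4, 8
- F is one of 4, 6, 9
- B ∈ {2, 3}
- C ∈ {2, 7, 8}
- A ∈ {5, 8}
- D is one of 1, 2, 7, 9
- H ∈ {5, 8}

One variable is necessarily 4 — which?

E

A and H between them cover only {5, 8} — a naked pair. Remove those values from C, E, G.
That leaves G = 7. So C, D can't be 7.
C has just one choice, so C = 2. So B, D, E can't be 2.
B's domain is down to {3}, so B = 3. Eliminate 3 elsewhere: E.
So 4 goes to E.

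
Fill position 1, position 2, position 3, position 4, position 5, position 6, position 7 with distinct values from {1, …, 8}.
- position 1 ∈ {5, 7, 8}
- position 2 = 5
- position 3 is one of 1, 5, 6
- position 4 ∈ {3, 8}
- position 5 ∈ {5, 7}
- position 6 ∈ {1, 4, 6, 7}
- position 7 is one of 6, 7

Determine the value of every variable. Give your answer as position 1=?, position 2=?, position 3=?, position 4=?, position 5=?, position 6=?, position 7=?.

position 2's domain is down to {5}, so position 2 = 5. Eliminate 5 elsewhere: position 1, position 3, position 5.
That leaves position 5 = 7. Eliminate 7 elsewhere: position 1, position 6, position 7.
position 7's domain is down to {6}, so position 7 = 6. Remove 6 from position 3, position 6.
position 1 has just one choice, so position 1 = 8. Remove 8 from position 4.
position 3 has just one choice, so position 3 = 1. So position 6 can't be 1.
position 4 must be 3 (only option left).
position 6 has just one choice, so position 6 = 4.

position 1=8, position 2=5, position 3=1, position 4=3, position 5=7, position 6=4, position 7=6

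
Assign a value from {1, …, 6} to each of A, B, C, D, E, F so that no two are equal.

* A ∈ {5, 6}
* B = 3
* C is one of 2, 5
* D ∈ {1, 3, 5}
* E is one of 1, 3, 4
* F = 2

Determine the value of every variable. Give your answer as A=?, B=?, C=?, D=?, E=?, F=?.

A=6, B=3, C=5, D=1, E=4, F=2

B's domain is down to {3}, so B = 3. Eliminate 3 elsewhere: D, E.
F's domain is down to {2}, so F = 2. So C can't be 2.
C has just one choice, so C = 5. So A, D can't be 5.
D's domain is down to {1}, so D = 1. Eliminate 1 elsewhere: E.
That leaves E = 4.
That leaves A = 6.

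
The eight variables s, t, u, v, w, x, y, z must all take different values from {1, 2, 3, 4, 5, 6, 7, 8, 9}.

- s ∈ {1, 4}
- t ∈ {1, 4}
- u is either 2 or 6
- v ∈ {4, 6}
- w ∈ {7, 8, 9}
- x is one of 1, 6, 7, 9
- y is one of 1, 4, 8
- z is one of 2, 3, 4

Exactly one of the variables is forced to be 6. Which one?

Among the 8 variables, 3 fits only z (and all 8 values in {1, 2, 3, 4, 6, 7, 8, 9} must be used), so z = 3.
Among the 7 still-open variables, 2 fits only u (and all 7 values in {1, 2, 4, 6, 7, 8, 9} must be used), so u = 2.
s and t share exactly the 2 values {1, 4}; by pigeonhole those values go to them, so strike 1, 4 from v, x, y.
So 6 goes to v.

v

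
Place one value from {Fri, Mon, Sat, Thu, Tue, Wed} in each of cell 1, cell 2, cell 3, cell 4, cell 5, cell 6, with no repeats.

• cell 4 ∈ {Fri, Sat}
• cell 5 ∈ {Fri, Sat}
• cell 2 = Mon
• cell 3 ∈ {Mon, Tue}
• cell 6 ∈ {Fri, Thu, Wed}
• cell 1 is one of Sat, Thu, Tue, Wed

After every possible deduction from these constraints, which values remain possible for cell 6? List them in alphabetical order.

cell 2 must be Mon (only option left). So cell 3 can't be Mon.
That leaves cell 3 = Tue. Strike Tue from cell 1.
The 2 variables cell 4 and cell 5 are confined to {Fri, Sat}, which locks those values in; drop them from cell 1, cell 6.
No further eliminations apply; cell 6 can still be any of Thu, Wed.

Thu, Wed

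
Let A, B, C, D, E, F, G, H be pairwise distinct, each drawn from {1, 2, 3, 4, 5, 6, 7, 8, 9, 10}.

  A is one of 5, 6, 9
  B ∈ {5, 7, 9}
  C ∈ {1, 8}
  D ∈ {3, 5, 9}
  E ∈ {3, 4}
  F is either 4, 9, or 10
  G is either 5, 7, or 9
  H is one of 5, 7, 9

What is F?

10

B, G, H between them cover only {5, 7, 9} — a naked triple. Remove those values from A, D, F.
A's domain is down to {6}, so A = 6.
D must be 3 (only option left). So E can't be 3.
E must be 4 (only option left). Strike 4 from F.
So F = 10.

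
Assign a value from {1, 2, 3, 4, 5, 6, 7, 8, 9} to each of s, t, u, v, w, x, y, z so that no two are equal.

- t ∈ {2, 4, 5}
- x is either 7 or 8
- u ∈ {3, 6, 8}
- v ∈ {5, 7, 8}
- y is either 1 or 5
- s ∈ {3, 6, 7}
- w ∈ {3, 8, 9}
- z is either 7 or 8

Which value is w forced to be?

The 2 variables x and z are confined to {7, 8}, which locks those values in; drop them from s, u, v, w.
That leaves v = 5. Remove 5 from t, y.
y has just one choice, so y = 1.
s and u between them cover only {3, 6} — a naked pair. Remove those values from w.
So w = 9.

9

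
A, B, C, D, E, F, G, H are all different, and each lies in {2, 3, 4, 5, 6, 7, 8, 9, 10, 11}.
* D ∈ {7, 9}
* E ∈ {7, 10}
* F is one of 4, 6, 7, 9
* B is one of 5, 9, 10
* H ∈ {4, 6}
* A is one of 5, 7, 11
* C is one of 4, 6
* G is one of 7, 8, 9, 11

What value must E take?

10

Among the 8 variables, 8 fits only G (and all 8 values in {4, 5, 6, 7, 8, 9, 10, 11} must be used), so G = 8.
Among the 7 still-open variables, 11 fits only A (and all 7 values in {4, 5, 6, 7, 9, 10, 11} must be used), so A = 11.
The 6 still-open variables together cover exactly {4, 5, 6, 7, 9, 10} — 6 values for 6 variables — and 5 appears only in B's list, so B = 5.
Among the 5 still-open variables, 10 fits only E (and all 5 values in {4, 6, 7, 9, 10} must be used), so E = 10.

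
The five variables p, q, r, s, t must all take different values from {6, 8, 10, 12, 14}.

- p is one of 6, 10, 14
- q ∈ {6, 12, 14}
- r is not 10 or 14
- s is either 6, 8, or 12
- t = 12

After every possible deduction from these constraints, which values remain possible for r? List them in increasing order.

6, 8

t must be 12 (only option left). Strike 12 from q, r, s.
Among the 4 still-open variables, 10 fits only p (and all 4 values in {6, 8, 10, 14} must be used), so p = 10.
Among the 3 still-open variables, 14 fits only q (and all 3 values in {6, 8, 14} must be used), so q = 14.
No further eliminations apply; r can still be any of 6, 8.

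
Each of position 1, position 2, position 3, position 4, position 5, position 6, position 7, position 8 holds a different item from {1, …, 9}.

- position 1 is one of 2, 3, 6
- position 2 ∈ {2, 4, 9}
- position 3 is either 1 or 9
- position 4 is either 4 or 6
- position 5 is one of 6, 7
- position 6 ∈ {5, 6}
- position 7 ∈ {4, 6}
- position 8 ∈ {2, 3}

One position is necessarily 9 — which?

position 2

The 8 variables draw from only 8 values {1, 2, 3, 4, 5, 6, 7, 9}, so each is used; only position 3 can be 1, hence position 3 = 1.
The 7 still-open variables draw from only 7 values {2, 3, 4, 5, 6, 7, 9}, so each is used; only position 6 can be 5, hence position 6 = 5.
The 6 still-open variables together cover exactly {2, 3, 4, 6, 7, 9} — 6 values for 6 variables — and 7 appears only in position 5's list, so position 5 = 7.
The 5 still-open variables together cover exactly {2, 3, 4, 6, 9} — 5 values for 5 variables — and 9 appears only in position 2's list, so position 2 = 9.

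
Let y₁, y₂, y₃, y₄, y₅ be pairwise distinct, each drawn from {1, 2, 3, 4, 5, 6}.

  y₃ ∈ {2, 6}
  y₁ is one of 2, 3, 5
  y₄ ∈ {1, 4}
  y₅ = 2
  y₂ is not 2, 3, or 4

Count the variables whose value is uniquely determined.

2

y₅ has just one choice, so y₅ = 2. So y₁, y₃ can't be 2.
y₃ must be 6 (only option left). Strike 6 from y₂.
Determined: y₃=6, y₅=2. The other variables each still have more than one consistent value. That makes 2.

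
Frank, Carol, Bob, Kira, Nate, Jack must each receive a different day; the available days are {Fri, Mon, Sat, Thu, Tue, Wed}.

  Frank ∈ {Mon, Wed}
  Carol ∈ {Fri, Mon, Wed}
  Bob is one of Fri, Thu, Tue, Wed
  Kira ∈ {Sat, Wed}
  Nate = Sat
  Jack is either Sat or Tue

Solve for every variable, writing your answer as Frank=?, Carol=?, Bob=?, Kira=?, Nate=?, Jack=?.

Nate must be Sat (only option left). Remove Sat from Kira, Jack.
That leaves Jack = Tue. So Bob can't be Tue.
That leaves Kira = Wed. Remove Wed from Frank, Carol, Bob.
Frank's domain is down to {Mon}, so Frank = Mon. Strike Mon from Carol.
Carol's domain is down to {Fri}, so Carol = Fri. Strike Fri from Bob.
Bob has just one choice, so Bob = Thu.

Frank=Mon, Carol=Fri, Bob=Thu, Kira=Wed, Nate=Sat, Jack=Tue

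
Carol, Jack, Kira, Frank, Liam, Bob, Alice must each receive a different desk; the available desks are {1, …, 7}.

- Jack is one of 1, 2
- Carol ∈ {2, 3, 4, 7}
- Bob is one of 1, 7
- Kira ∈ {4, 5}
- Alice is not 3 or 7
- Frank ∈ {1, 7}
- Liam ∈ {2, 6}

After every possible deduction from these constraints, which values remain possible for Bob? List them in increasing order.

The 7 variables together cover exactly {1, 2, 3, 4, 5, 6, 7} — 7 values for 7 variables — and 3 appears only in Carol's list, so Carol = 3.
The 2 variables Frank and Bob are confined to {1, 7}, which locks those values in; drop them from Jack, Alice.
Jack's domain is down to {2}, so Jack = 2. Strike 2 from Liam, Alice.
Liam's domain is down to {6}, so Liam = 6. Strike 6 from Alice.
No further eliminations apply; Bob can still be any of 1, 7.

1, 7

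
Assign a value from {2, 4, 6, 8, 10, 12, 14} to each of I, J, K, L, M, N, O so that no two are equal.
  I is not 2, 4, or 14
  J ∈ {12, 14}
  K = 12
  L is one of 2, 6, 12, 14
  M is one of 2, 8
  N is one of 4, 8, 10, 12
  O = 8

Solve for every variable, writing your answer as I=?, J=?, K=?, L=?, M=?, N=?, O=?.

I=10, J=14, K=12, L=6, M=2, N=4, O=8

K's domain is down to {12}, so K = 12. So I, J, L, N can't be 12.
O has just one choice, so O = 8. Eliminate 8 elsewhere: I, M, N.
J has just one choice, so J = 14. Eliminate 14 elsewhere: L.
M has just one choice, so M = 2. Eliminate 2 elsewhere: L.
L has just one choice, so L = 6. So I can't be 6.
That leaves I = 10. Eliminate 10 elsewhere: N.
N must be 4 (only option left).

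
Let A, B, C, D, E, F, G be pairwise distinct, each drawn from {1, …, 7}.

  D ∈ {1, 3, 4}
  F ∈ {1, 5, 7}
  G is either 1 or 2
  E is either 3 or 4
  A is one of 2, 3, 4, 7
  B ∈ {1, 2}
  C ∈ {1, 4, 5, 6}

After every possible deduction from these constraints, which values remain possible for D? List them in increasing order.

3, 4

Among the 7 variables, 6 fits only C (and all 7 values in {1, 2, 3, 4, 5, 6, 7} must be used), so C = 6.
Among the 6 still-open variables, 5 fits only F (and all 6 values in {1, 2, 3, 4, 5, 7} must be used), so F = 5.
The 5 still-open variables together cover exactly {1, 2, 3, 4, 7} — 5 values for 5 variables — and 7 appears only in A's list, so A = 7.
B and G share exactly the 2 values {1, 2}; by pigeonhole those values go to them, so strike 1, 2 from D.
No further eliminations apply; D can still be any of 3, 4.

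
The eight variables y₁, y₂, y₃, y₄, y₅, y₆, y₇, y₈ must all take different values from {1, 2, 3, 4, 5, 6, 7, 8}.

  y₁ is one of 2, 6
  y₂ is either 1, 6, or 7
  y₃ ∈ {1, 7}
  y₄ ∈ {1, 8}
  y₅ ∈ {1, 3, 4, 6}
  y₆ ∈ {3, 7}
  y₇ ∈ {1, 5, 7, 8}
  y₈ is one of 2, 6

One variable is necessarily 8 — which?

The 8 variables draw from only 8 values {1, 2, 3, 4, 5, 6, 7, 8}, so each is used; only y₅ can be 4, hence y₅ = 4.
The 7 still-open variables draw from only 7 values {1, 2, 3, 5, 6, 7, 8}, so each is used; only y₆ can be 3, hence y₆ = 3.
Among the 6 still-open variables, 5 fits only y₇ (and all 6 values in {1, 2, 5, 6, 7, 8} must be used), so y₇ = 5.
Among the 5 still-open variables, 8 fits only y₄ (and all 5 values in {1, 2, 6, 7, 8} must be used), so y₄ = 8.

y₄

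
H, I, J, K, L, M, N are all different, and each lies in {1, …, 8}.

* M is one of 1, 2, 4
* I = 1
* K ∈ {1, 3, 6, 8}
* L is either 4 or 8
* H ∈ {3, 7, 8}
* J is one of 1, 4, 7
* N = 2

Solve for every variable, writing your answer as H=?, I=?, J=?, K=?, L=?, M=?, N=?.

I's domain is down to {1}, so I = 1. Eliminate 1 elsewhere: J, K, M.
That leaves N = 2. So M can't be 2.
That leaves M = 4. So J, L can't be 4.
J's domain is down to {7}, so J = 7. Eliminate 7 elsewhere: H.
L must be 8 (only option left). Remove 8 from H, K.
That leaves H = 3. Strike 3 from K.
That leaves K = 6.

H=3, I=1, J=7, K=6, L=8, M=4, N=2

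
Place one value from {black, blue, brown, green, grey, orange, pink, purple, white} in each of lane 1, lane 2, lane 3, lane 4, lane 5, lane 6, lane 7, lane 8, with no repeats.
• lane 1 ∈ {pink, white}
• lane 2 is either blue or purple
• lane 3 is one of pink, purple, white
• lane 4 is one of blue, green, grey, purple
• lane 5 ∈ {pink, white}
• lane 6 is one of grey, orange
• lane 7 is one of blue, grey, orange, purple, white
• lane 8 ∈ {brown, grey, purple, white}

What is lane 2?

Among the 8 variables, brown fits only lane 8 (and all 8 values in {blue, brown, green, grey, orange, pink, purple, white} must be used), so lane 8 = brown.
The 7 still-open variables together cover exactly {blue, green, grey, orange, pink, purple, white} — 7 values for 7 variables — and green appears only in lane 4's list, so lane 4 = green.
lane 1 and lane 5 between them cover only {pink, white} — a naked pair. Remove those values from lane 3, lane 7.
lane 3 has just one choice, so lane 3 = purple. Eliminate purple elsewhere: lane 2, lane 7.
So lane 2 = blue.

blue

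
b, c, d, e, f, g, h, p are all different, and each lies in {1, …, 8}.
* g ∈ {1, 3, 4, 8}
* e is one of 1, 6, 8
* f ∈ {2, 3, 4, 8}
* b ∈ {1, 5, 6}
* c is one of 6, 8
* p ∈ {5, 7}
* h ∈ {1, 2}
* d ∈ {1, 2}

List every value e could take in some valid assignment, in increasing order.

6, 8

The 8 variables together cover exactly {1, 2, 3, 4, 5, 6, 7, 8} — 8 values for 8 variables — and 7 appears only in p's list, so p = 7.
The 7 still-open variables draw from only 7 values {1, 2, 3, 4, 5, 6, 8}, so each is used; only b can be 5, hence b = 5.
d and h share exactly the 2 values {1, 2}; by pigeonhole those values go to them, so strike 1, 2 from e, f, g.
The 2 variables c and e are confined to {6, 8}, which locks those values in; drop them from f, g.
No further eliminations apply; e can still be any of 6, 8.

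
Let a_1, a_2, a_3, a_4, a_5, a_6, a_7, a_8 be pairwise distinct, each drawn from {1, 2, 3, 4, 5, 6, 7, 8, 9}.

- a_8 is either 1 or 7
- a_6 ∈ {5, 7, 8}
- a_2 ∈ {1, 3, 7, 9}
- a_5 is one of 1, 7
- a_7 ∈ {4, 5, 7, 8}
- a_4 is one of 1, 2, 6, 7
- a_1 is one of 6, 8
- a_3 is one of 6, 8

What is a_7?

a_1 and a_3 share exactly the 2 values {6, 8}; by pigeonhole those values go to them, so strike 6, 8 from a_4, a_6, a_7.
The 2 variables a_5 and a_8 are confined to {1, 7}, which locks those values in; drop them from a_2, a_4, a_6, a_7.
a_4 has just one choice, so a_4 = 2.
a_6 must be 5 (only option left). So a_7 can't be 5.
So a_7 = 4.

4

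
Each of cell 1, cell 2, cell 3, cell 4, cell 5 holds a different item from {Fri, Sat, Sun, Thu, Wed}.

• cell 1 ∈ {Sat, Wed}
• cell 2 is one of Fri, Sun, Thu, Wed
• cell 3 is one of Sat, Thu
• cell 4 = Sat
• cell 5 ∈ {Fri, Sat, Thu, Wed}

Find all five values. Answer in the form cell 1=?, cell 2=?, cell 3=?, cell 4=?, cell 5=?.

cell 4 has just one choice, so cell 4 = Sat. Remove Sat from cell 1, cell 3, cell 5.
cell 1 must be Wed (only option left). Eliminate Wed elsewhere: cell 2, cell 5.
That leaves cell 3 = Thu. Strike Thu from cell 2, cell 5.
cell 5 has just one choice, so cell 5 = Fri. Eliminate Fri elsewhere: cell 2.
cell 2 has just one choice, so cell 2 = Sun.

cell 1=Wed, cell 2=Sun, cell 3=Thu, cell 4=Sat, cell 5=Fri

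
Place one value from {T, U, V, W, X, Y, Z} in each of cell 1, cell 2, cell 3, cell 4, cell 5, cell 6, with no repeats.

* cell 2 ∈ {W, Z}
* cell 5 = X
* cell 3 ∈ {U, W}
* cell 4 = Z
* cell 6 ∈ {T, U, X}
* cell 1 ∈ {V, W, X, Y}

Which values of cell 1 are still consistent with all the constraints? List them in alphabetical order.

V, Y

cell 4 must be Z (only option left). Eliminate Z elsewhere: cell 2.
cell 5's domain is down to {X}, so cell 5 = X. Strike X from cell 1, cell 6.
cell 2's domain is down to {W}, so cell 2 = W. Eliminate W elsewhere: cell 1, cell 3.
That leaves cell 3 = U. Strike U from cell 6.
That leaves cell 6 = T.
No further eliminations apply; cell 1 can still be any of V, Y.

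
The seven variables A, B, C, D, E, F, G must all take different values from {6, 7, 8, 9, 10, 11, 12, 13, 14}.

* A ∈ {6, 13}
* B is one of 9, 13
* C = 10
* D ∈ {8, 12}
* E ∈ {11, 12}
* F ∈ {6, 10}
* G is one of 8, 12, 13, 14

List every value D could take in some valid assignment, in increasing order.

8, 12

C has just one choice, so C = 10. Eliminate 10 elsewhere: F.
F's domain is down to {6}, so F = 6. So A can't be 6.
A has just one choice, so A = 13. So B, G can't be 13.
That leaves B = 9.
No further eliminations apply; D can still be any of 8, 12.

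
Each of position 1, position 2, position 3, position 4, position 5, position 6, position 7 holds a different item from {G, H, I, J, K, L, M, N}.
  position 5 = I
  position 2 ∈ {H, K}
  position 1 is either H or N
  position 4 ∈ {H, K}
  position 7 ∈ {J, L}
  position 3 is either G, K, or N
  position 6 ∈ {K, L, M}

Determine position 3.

position 5 must be I (only option left).
position 2 and position 4 share exactly the 2 values {H, K}; by pigeonhole those values go to them, so strike H, K from position 1, position 3, position 6.
position 1's domain is down to {N}, so position 1 = N. Strike N from position 3.
So position 3 = G.

G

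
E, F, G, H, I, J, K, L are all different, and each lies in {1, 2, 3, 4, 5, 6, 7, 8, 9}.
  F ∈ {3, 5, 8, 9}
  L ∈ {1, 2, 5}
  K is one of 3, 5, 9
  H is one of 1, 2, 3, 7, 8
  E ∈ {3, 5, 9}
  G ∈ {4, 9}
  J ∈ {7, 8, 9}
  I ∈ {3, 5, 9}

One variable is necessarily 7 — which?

J

The 8 variables draw from only 8 values {1, 2, 3, 4, 5, 7, 8, 9}, so each is used; only G can be 4, hence G = 4.
The 3 variables E, I, K are confined to {3, 5, 9}, which locks those values in; drop them from F, H, J, L.
F must be 8 (only option left). So H, J can't be 8.
So 7 goes to J.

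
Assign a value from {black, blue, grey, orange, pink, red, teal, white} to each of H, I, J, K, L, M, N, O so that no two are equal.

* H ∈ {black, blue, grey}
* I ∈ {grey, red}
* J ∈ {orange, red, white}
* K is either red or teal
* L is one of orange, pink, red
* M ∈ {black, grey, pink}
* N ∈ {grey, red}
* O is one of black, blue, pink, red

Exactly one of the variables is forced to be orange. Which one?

L

Among the 8 variables, teal fits only K (and all 8 values in {black, blue, grey, orange, pink, red, teal, white} must be used), so K = teal.
The 7 still-open variables together cover exactly {black, blue, grey, orange, pink, red, white} — 7 values for 7 variables — and white appears only in J's list, so J = white.
The 6 still-open variables draw from only 6 values {black, blue, grey, orange, pink, red}, so each is used; only L can be orange, hence L = orange.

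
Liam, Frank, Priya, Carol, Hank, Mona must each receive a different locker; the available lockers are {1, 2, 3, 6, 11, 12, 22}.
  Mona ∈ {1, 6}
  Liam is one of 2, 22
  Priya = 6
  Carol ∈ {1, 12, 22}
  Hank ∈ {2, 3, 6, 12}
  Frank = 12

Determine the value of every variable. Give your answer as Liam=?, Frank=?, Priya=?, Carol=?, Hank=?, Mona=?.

Frank's domain is down to {12}, so Frank = 12. Eliminate 12 elsewhere: Carol, Hank.
Priya has just one choice, so Priya = 6. Remove 6 from Hank, Mona.
That leaves Mona = 1. Remove 1 from Carol.
Carol must be 22 (only option left). Eliminate 22 elsewhere: Liam.
That leaves Liam = 2. Eliminate 2 elsewhere: Hank.
Hank has just one choice, so Hank = 3.

Liam=2, Frank=12, Priya=6, Carol=22, Hank=3, Mona=1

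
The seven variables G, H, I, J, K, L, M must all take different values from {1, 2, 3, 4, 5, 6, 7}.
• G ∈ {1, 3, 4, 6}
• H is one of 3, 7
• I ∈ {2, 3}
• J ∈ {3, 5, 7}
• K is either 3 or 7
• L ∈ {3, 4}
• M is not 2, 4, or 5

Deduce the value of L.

4

The 7 variables draw from only 7 values {1, 2, 3, 4, 5, 6, 7}, so each is used; only I can be 2, hence I = 2.
The 6 still-open variables together cover exactly {1, 3, 4, 5, 6, 7} — 6 values for 6 variables — and 5 appears only in J's list, so J = 5.
The 2 variables H and K are confined to {3, 7}, which locks those values in; drop them from G, L, M.
So L = 4.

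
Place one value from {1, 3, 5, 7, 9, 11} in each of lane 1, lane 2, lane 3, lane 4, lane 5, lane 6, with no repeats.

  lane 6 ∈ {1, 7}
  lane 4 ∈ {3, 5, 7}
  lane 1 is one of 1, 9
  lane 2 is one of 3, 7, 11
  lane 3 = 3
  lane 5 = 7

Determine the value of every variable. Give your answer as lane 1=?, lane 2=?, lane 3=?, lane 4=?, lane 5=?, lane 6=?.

lane 3's domain is down to {3}, so lane 3 = 3. Eliminate 3 elsewhere: lane 2, lane 4.
lane 5 has just one choice, so lane 5 = 7. So lane 2, lane 4, lane 6 can't be 7.
lane 6's domain is down to {1}, so lane 6 = 1. Remove 1 from lane 1.
lane 1 has just one choice, so lane 1 = 9.
lane 2's domain is down to {11}, so lane 2 = 11.
lane 4's domain is down to {5}, so lane 4 = 5.

lane 1=9, lane 2=11, lane 3=3, lane 4=5, lane 5=7, lane 6=1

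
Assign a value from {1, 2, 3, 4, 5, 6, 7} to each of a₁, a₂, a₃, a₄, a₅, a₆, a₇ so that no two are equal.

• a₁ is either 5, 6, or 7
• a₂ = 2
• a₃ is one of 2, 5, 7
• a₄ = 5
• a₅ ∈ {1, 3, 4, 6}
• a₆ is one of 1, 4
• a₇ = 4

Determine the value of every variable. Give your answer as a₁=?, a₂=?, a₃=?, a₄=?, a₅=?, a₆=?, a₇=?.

a₁=6, a₂=2, a₃=7, a₄=5, a₅=3, a₆=1, a₇=4

a₂ must be 2 (only option left). Eliminate 2 elsewhere: a₃.
a₄ has just one choice, so a₄ = 5. Remove 5 from a₁, a₃.
a₇ has just one choice, so a₇ = 4. Strike 4 from a₅, a₆.
a₃'s domain is down to {7}, so a₃ = 7. Remove 7 from a₁.
a₆ has just one choice, so a₆ = 1. Strike 1 from a₅.
That leaves a₁ = 6. Eliminate 6 elsewhere: a₅.
a₅ has just one choice, so a₅ = 3.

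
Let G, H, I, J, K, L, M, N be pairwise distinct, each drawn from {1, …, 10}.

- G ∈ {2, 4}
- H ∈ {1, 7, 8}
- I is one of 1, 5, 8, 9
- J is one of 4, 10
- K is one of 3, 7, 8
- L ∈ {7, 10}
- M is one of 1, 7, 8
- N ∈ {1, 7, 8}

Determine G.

2

H, M, N between them cover only {1, 7, 8} — a naked triple. Remove those values from I, K, L.
K's domain is down to {3}, so K = 3.
L must be 10 (only option left). So J can't be 10.
J has just one choice, so J = 4. Remove 4 from G.
So G = 2.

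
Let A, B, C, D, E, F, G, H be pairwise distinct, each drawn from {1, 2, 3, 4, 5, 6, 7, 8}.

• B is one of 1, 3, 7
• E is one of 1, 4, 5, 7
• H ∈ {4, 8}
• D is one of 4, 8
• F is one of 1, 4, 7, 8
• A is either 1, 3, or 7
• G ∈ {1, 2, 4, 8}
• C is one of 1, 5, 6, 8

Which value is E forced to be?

5

Among the 8 variables, 2 fits only G (and all 8 values in {1, 2, 3, 4, 5, 6, 7, 8} must be used), so G = 2.
Among the 7 still-open variables, 6 fits only C (and all 7 values in {1, 3, 4, 5, 6, 7, 8} must be used), so C = 6.
The 6 still-open variables together cover exactly {1, 3, 4, 5, 7, 8} — 6 values for 6 variables — and 5 appears only in E's list, so E = 5.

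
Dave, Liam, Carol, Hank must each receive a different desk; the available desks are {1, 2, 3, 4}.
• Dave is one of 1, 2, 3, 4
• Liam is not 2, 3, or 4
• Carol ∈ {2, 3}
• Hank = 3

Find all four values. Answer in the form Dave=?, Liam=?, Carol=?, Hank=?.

Dave=4, Liam=1, Carol=2, Hank=3

Liam has just one choice, so Liam = 1. Strike 1 from Dave.
Hank has just one choice, so Hank = 3. Remove 3 from Dave, Carol.
Carol's domain is down to {2}, so Carol = 2. Strike 2 from Dave.
Dave has just one choice, so Dave = 4.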